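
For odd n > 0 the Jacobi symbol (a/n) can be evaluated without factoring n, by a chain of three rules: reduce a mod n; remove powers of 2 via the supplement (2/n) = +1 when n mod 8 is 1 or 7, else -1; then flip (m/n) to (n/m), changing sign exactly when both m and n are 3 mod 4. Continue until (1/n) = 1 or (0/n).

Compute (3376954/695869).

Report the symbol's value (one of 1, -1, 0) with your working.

-1

(3376954/695869): 3376954 mod 695869 = 593478, so (3376954/695869) = (593478/695869)
factor out 2^1: 593478 = 2^1·296739; with 695869 mod 8 = 5, (2/695869) = -1; sign now -1; continue with (296739/695869)
flip (296739/695869) -> (695869/296739): both odd, 296739 mod 4 = 3, 695869 mod 4 = 1, so the flip contributes +1; sign now -1
(695869/296739): 695869 mod 296739 = 102391, so (695869/296739) = (102391/296739)
flip (102391/296739) -> (296739/102391): both odd, 102391 mod 4 = 3, 296739 mod 4 = 3, so the flip contributes -1; sign now +1
(296739/102391): 296739 mod 102391 = 91957, so (296739/102391) = (91957/102391)
flip (91957/102391) -> (102391/91957): both odd, 91957 mod 4 = 1, 102391 mod 4 = 3, so the flip contributes +1; sign now +1
(102391/91957): 102391 mod 91957 = 10434, so (102391/91957) = (10434/91957)
factor out 2^1: 10434 = 2^1·5217; with 91957 mod 8 = 5, (2/91957) = -1; sign now -1; continue with (5217/91957)
flip (5217/91957) -> (91957/5217): both odd, 5217 mod 4 = 1, 91957 mod 4 = 1, so the flip contributes +1; sign now -1
(91957/5217): 91957 mod 5217 = 3268, so (91957/5217) = (3268/5217)
factor out 2^2: 3268 = 2^2·817; with 5217 mod 8 = 1, (2/5217) = +1; sign now -1; continue with (817/5217)
flip (817/5217) -> (5217/817): both odd, 817 mod 4 = 1, 5217 mod 4 = 1, so the flip contributes +1; sign now -1
(5217/817): 5217 mod 817 = 315, so (5217/817) = (315/817)
flip (315/817) -> (817/315): both odd, 315 mod 4 = 3, 817 mod 4 = 1, so the flip contributes +1; sign now -1
(817/315): 817 mod 315 = 187, so (817/315) = (187/315)
flip (187/315) -> (315/187): both odd, 187 mod 4 = 3, 315 mod 4 = 3, so the flip contributes -1; sign now +1
(315/187): 315 mod 187 = 128, so (315/187) = (128/187)
factor out 2^7: 128 = 2^7·1; with 187 mod 8 = 3, (2/187) = -1; sign now -1; continue with (1/187)
reached (1/187) = 1, so the symbol is -1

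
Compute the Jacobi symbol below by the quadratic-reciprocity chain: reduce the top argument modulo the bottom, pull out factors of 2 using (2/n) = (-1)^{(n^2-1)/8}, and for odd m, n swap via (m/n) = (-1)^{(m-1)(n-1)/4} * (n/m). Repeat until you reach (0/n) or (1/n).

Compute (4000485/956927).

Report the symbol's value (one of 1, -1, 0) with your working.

(4000485/956927): 4000485 mod 956927 = 172777, so (4000485/956927) = (172777/956927)
flip (172777/956927) -> (956927/172777): both odd, 172777 mod 4 = 1, 956927 mod 4 = 3, so the flip contributes +1; sign now +1
(956927/172777): 956927 mod 172777 = 93042, so (956927/172777) = (93042/172777)
factor out 2^1: 93042 = 2^1·46521; with 172777 mod 8 = 1, (2/172777) = +1; sign now +1; continue with (46521/172777)
flip (46521/172777) -> (172777/46521): both odd, 46521 mod 4 = 1, 172777 mod 4 = 1, so the flip contributes +1; sign now +1
(172777/46521): 172777 mod 46521 = 33214, so (172777/46521) = (33214/46521)
factor out 2^1: 33214 = 2^1·16607; with 46521 mod 8 = 1, (2/46521) = +1; sign now +1; continue with (16607/46521)
flip (16607/46521) -> (46521/16607): both odd, 16607 mod 4 = 3, 46521 mod 4 = 1, so the flip contributes +1; sign now +1
(46521/16607): 46521 mod 16607 = 13307, so (46521/16607) = (13307/16607)
flip (13307/16607) -> (16607/13307): both odd, 13307 mod 4 = 3, 16607 mod 4 = 3, so the flip contributes -1; sign now -1
(16607/13307): 16607 mod 13307 = 3300, so (16607/13307) = (3300/13307)
factor out 2^2: 3300 = 2^2·825; with 13307 mod 8 = 3, (2/13307) = -1; sign now -1; continue with (825/13307)
flip (825/13307) -> (13307/825): both odd, 825 mod 4 = 1, 13307 mod 4 = 3, so the flip contributes +1; sign now -1
(13307/825): 13307 mod 825 = 107, so (13307/825) = (107/825)
flip (107/825) -> (825/107): both odd, 107 mod 4 = 3, 825 mod 4 = 1, so the flip contributes +1; sign now -1
(825/107): 825 mod 107 = 76, so (825/107) = (76/107)
factor out 2^2: 76 = 2^2·19; with 107 mod 8 = 3, (2/107) = -1; sign now -1; continue with (19/107)
flip (19/107) -> (107/19): both odd, 19 mod 4 = 3, 107 mod 4 = 3, so the flip contributes -1; sign now +1
(107/19): 107 mod 19 = 12, so (107/19) = (12/19)
factor out 2^2: 12 = 2^2·3; with 19 mod 8 = 3, (2/19) = -1; sign now +1; continue with (3/19)
flip (3/19) -> (19/3): both odd, 3 mod 4 = 3, 19 mod 4 = 3, so the flip contributes -1; sign now -1
(19/3): 19 mod 3 = 1, so (19/3) = (1/3)
reached (1/3) = 1, so the symbol is -1

-1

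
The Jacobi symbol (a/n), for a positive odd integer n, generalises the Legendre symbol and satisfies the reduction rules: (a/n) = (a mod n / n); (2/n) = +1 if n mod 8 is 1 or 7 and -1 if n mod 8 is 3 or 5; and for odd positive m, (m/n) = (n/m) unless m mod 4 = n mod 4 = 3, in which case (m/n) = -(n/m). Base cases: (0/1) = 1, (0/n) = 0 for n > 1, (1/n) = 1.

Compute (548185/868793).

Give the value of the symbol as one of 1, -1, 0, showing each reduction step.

flip (548185/868793) -> (868793/548185): both odd, 548185 mod 4 = 1, 868793 mod 4 = 1, so the flip contributes +1; sign now +1
(868793/548185): 868793 mod 548185 = 320608, so (868793/548185) = (320608/548185)
factor out 2^5: 320608 = 2^5·10019; with 548185 mod 8 = 1, (2/548185) = +1; sign now +1; continue with (10019/548185)
flip (10019/548185) -> (548185/10019): both odd, 10019 mod 4 = 3, 548185 mod 4 = 1, so the flip contributes +1; sign now +1
(548185/10019): 548185 mod 10019 = 7159, so (548185/10019) = (7159/10019)
flip (7159/10019) -> (10019/7159): both odd, 7159 mod 4 = 3, 10019 mod 4 = 3, so the flip contributes -1; sign now -1
(10019/7159): 10019 mod 7159 = 2860, so (10019/7159) = (2860/7159)
factor out 2^2: 2860 = 2^2·715; with 7159 mod 8 = 7, (2/7159) = +1; sign now -1; continue with (715/7159)
flip (715/7159) -> (7159/715): both odd, 715 mod 4 = 3, 7159 mod 4 = 3, so the flip contributes -1; sign now +1
(7159/715): 7159 mod 715 = 9, so (7159/715) = (9/715)
flip (9/715) -> (715/9): both odd, 9 mod 4 = 1, 715 mod 4 = 3, so the flip contributes +1; sign now +1
(715/9): 715 mod 9 = 4, so (715/9) = (4/9)
factor out 2^2: 4 = 2^2·1; with 9 mod 8 = 1, (2/9) = +1; sign now +1; continue with (1/9)
reached (1/9) = 1, so the symbol is +1

1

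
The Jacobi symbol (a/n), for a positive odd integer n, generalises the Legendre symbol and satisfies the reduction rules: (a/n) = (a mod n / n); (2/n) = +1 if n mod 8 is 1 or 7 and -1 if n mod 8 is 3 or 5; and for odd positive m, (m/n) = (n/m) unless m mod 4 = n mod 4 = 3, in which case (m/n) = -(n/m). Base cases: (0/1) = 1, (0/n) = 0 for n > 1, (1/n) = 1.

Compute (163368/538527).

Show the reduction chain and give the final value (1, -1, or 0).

0

factor out 2^3: 163368 = 2^3·20421; with 538527 mod 8 = 7, (2/538527) = +1; sign now +1; continue with (20421/538527)
flip (20421/538527) -> (538527/20421): both odd, 20421 mod 4 = 1, 538527 mod 4 = 3, so the flip contributes +1; sign now +1
(538527/20421): 538527 mod 20421 = 7581, so (538527/20421) = (7581/20421)
flip (7581/20421) -> (20421/7581): both odd, 7581 mod 4 = 1, 20421 mod 4 = 1, so the flip contributes +1; sign now +1
(20421/7581): 20421 mod 7581 = 5259, so (20421/7581) = (5259/7581)
flip (5259/7581) -> (7581/5259): both odd, 5259 mod 4 = 3, 7581 mod 4 = 1, so the flip contributes +1; sign now +1
(7581/5259): 7581 mod 5259 = 2322, so (7581/5259) = (2322/5259)
factor out 2^1: 2322 = 2^1·1161; with 5259 mod 8 = 3, (2/5259) = -1; sign now -1; continue with (1161/5259)
flip (1161/5259) -> (5259/1161): both odd, 1161 mod 4 = 1, 5259 mod 4 = 3, so the flip contributes +1; sign now -1
(5259/1161): 5259 mod 1161 = 615, so (5259/1161) = (615/1161)
flip (615/1161) -> (1161/615): both odd, 615 mod 4 = 3, 1161 mod 4 = 1, so the flip contributes +1; sign now -1
(1161/615): 1161 mod 615 = 546, so (1161/615) = (546/615)
factor out 2^1: 546 = 2^1·273; with 615 mod 8 = 7, (2/615) = +1; sign now -1; continue with (273/615)
flip (273/615) -> (615/273): both odd, 273 mod 4 = 1, 615 mod 4 = 3, so the flip contributes +1; sign now -1
(615/273): 615 mod 273 = 69, so (615/273) = (69/273)
flip (69/273) -> (273/69): both odd, 69 mod 4 = 1, 273 mod 4 = 1, so the flip contributes +1; sign now -1
(273/69): 273 mod 69 = 66, so (273/69) = (66/69)
factor out 2^1: 66 = 2^1·33; with 69 mod 8 = 5, (2/69) = -1; sign now +1; continue with (33/69)
flip (33/69) -> (69/33): both odd, 33 mod 4 = 1, 69 mod 4 = 1, so the flip contributes +1; sign now +1
(69/33): 69 mod 33 = 3, so (69/33) = (3/33)
flip (3/33) -> (33/3): both odd, 3 mod 4 = 3, 33 mod 4 = 1, so the flip contributes +1; sign now +1
(33/3): 33 mod 3 = 0, so (33/3) = (0/3)
reached (0/3); gcd(a, n) > 1, so (0/3) = 0 and the symbol is 0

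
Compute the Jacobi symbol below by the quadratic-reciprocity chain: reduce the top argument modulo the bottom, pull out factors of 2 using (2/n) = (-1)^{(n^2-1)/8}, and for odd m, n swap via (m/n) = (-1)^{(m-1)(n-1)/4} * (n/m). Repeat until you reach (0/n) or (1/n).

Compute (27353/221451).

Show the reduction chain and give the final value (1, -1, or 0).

1

reciprocity: (27353/221451) = +1·(221451/27353) since 27353 mod 4 = 1, 221451 mod 4 = 3; sign now +1
(221451/27353) = (2627/27353)   [reduce mod 27353]
reciprocity: (2627/27353) = +1·(27353/2627) since 2627 mod 4 = 3, 27353 mod 4 = 1; sign now +1
(27353/2627) = (1083/2627)   [reduce mod 2627]
reciprocity: (1083/2627) = -1·(2627/1083) since 1083 mod 4 = 3, 2627 mod 4 = 3; sign now -1
(2627/1083) = (461/1083)   [reduce mod 1083]
reciprocity: (461/1083) = +1·(1083/461) since 461 mod 4 = 1, 1083 mod 4 = 3; sign now -1
(1083/461) = (161/461)   [reduce mod 461]
reciprocity: (161/461) = +1·(461/161) since 161 mod 4 = 1, 461 mod 4 = 1; sign now -1
(461/161) = (139/161)   [reduce mod 161]
reciprocity: (139/161) = +1·(161/139) since 139 mod 4 = 3, 161 mod 4 = 1; sign now -1
(161/139) = (22/139)   [reduce mod 139]
22 = 2^1·11; (2/139) = -1 since 139 mod 8 = 3, so (22/139) = (-1)^1·(11/139); sign now +1
reciprocity: (11/139) = -1·(139/11) since 11 mod 4 = 3, 139 mod 4 = 3; sign now -1
(139/11) = (7/11)   [reduce mod 11]
reciprocity: (7/11) = -1·(11/7) since 7 mod 4 = 3, 11 mod 4 = 3; sign now +1
(11/7) = (4/7)   [reduce mod 7]
4 = 2^2·1; (2/7) = +1 since 7 mod 8 = 7, so (4/7) = (+1)^2·(1/7); sign now +1
(1/7) = 1; final value = sign = +1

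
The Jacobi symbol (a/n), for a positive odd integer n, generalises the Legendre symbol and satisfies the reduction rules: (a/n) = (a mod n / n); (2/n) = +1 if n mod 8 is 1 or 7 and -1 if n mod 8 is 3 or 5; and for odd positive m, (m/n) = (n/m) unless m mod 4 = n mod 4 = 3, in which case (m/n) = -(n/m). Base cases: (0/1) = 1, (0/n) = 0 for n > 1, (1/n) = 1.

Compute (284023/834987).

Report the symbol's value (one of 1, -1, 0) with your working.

reciprocity: (284023/834987) = -1·(834987/284023) since 284023 mod 4 = 3, 834987 mod 4 = 3; sign now -1
(834987/284023) = (266941/284023)   [reduce mod 284023]
reciprocity: (266941/284023) = +1·(284023/266941) since 266941 mod 4 = 1, 284023 mod 4 = 3; sign now -1
(284023/266941) = (17082/266941)   [reduce mod 266941]
17082 = 2^1·8541; (2/266941) = -1 since 266941 mod 8 = 5, so (17082/266941) = (-1)^1·(8541/266941); sign now +1
reciprocity: (8541/266941) = +1·(266941/8541) since 8541 mod 4 = 1, 266941 mod 4 = 1; sign now +1
(266941/8541) = (2170/8541)   [reduce mod 8541]
2170 = 2^1·1085; (2/8541) = -1 since 8541 mod 8 = 5, so (2170/8541) = (-1)^1·(1085/8541); sign now -1
reciprocity: (1085/8541) = +1·(8541/1085) since 1085 mod 4 = 1, 8541 mod 4 = 1; sign now -1
(8541/1085) = (946/1085)   [reduce mod 1085]
946 = 2^1·473; (2/1085) = -1 since 1085 mod 8 = 5, so (946/1085) = (-1)^1·(473/1085); sign now +1
reciprocity: (473/1085) = +1·(1085/473) since 473 mod 4 = 1, 1085 mod 4 = 1; sign now +1
(1085/473) = (139/473)   [reduce mod 473]
reciprocity: (139/473) = +1·(473/139) since 139 mod 4 = 3, 473 mod 4 = 1; sign now +1
(473/139) = (56/139)   [reduce mod 139]
56 = 2^3·7; (2/139) = -1 since 139 mod 8 = 3, so (56/139) = (-1)^3·(7/139); sign now -1
reciprocity: (7/139) = -1·(139/7) since 7 mod 4 = 3, 139 mod 4 = 3; sign now +1
(139/7) = (6/7)   [reduce mod 7]
6 = 2^1·3; (2/7) = +1 since 7 mod 8 = 7, so (6/7) = (+1)^1·(3/7); sign now +1
reciprocity: (3/7) = -1·(7/3) since 3 mod 4 = 3, 7 mod 4 = 3; sign now -1
(7/3) = (1/3)   [reduce mod 3]
(1/3) = 1; final value = sign = -1

-1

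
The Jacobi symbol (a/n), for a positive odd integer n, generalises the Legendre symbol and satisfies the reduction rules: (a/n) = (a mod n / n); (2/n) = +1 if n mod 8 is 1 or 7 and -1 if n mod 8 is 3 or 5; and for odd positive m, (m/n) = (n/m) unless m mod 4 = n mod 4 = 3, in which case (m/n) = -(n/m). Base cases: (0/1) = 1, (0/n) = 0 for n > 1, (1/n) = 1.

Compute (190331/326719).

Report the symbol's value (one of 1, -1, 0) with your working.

flip (190331/326719) -> (326719/190331): both odd, 190331 mod 4 = 3, 326719 mod 4 = 3, so the flip contributes -1; sign now -1
(326719/190331): 326719 mod 190331 = 136388, so (326719/190331) = (136388/190331)
factor out 2^2: 136388 = 2^2·34097; with 190331 mod 8 = 3, (2/190331) = -1; sign now -1; continue with (34097/190331)
flip (34097/190331) -> (190331/34097): both odd, 34097 mod 4 = 1, 190331 mod 4 = 3, so the flip contributes +1; sign now -1
(190331/34097): 190331 mod 34097 = 19846, so (190331/34097) = (19846/34097)
factor out 2^1: 19846 = 2^1·9923; with 34097 mod 8 = 1, (2/34097) = +1; sign now -1; continue with (9923/34097)
flip (9923/34097) -> (34097/9923): both odd, 9923 mod 4 = 3, 34097 mod 4 = 1, so the flip contributes +1; sign now -1
(34097/9923): 34097 mod 9923 = 4328, so (34097/9923) = (4328/9923)
factor out 2^3: 4328 = 2^3·541; with 9923 mod 8 = 3, (2/9923) = -1; sign now +1; continue with (541/9923)
flip (541/9923) -> (9923/541): both odd, 541 mod 4 = 1, 9923 mod 4 = 3, so the flip contributes +1; sign now +1
(9923/541): 9923 mod 541 = 185, so (9923/541) = (185/541)
flip (185/541) -> (541/185): both odd, 185 mod 4 = 1, 541 mod 4 = 1, so the flip contributes +1; sign now +1
(541/185): 541 mod 185 = 171, so (541/185) = (171/185)
flip (171/185) -> (185/171): both odd, 171 mod 4 = 3, 185 mod 4 = 1, so the flip contributes +1; sign now +1
(185/171): 185 mod 171 = 14, so (185/171) = (14/171)
factor out 2^1: 14 = 2^1·7; with 171 mod 8 = 3, (2/171) = -1; sign now -1; continue with (7/171)
flip (7/171) -> (171/7): both odd, 7 mod 4 = 3, 171 mod 4 = 3, so the flip contributes -1; sign now +1
(171/7): 171 mod 7 = 3, so (171/7) = (3/7)
flip (3/7) -> (7/3): both odd, 3 mod 4 = 3, 7 mod 4 = 3, so the flip contributes -1; sign now -1
(7/3): 7 mod 3 = 1, so (7/3) = (1/3)
reached (1/3) = 1, so the symbol is -1

-1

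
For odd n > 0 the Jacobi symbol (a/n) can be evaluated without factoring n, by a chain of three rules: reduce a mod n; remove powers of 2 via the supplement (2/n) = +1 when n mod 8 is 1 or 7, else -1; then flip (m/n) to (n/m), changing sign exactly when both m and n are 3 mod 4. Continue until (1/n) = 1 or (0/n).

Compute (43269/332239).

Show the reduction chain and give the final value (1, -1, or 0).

reciprocity: (43269/332239) = +1·(332239/43269) since 43269 mod 4 = 1, 332239 mod 4 = 3; sign now +1
(332239/43269) = (29356/43269)   [reduce mod 43269]
29356 = 2^2·7339; (2/43269) = -1 since 43269 mod 8 = 5, so (29356/43269) = (-1)^2·(7339/43269); sign now +1
reciprocity: (7339/43269) = +1·(43269/7339) since 7339 mod 4 = 3, 43269 mod 4 = 1; sign now +1
(43269/7339) = (6574/7339)   [reduce mod 7339]
6574 = 2^1·3287; (2/7339) = -1 since 7339 mod 8 = 3, so (6574/7339) = (-1)^1·(3287/7339); sign now -1
reciprocity: (3287/7339) = -1·(7339/3287) since 3287 mod 4 = 3, 7339 mod 4 = 3; sign now +1
(7339/3287) = (765/3287)   [reduce mod 3287]
reciprocity: (765/3287) = +1·(3287/765) since 765 mod 4 = 1, 3287 mod 4 = 3; sign now +1
(3287/765) = (227/765)   [reduce mod 765]
reciprocity: (227/765) = +1·(765/227) since 227 mod 4 = 3, 765 mod 4 = 1; sign now +1
(765/227) = (84/227)   [reduce mod 227]
84 = 2^2·21; (2/227) = -1 since 227 mod 8 = 3, so (84/227) = (-1)^2·(21/227); sign now +1
reciprocity: (21/227) = +1·(227/21) since 21 mod 4 = 1, 227 mod 4 = 3; sign now +1
(227/21) = (17/21)   [reduce mod 21]
reciprocity: (17/21) = +1·(21/17) since 17 mod 4 = 1, 21 mod 4 = 1; sign now +1
(21/17) = (4/17)   [reduce mod 17]
4 = 2^2·1; (2/17) = +1 since 17 mod 8 = 1, so (4/17) = (+1)^2·(1/17); sign now +1
(1/17) = 1; final value = sign = +1

1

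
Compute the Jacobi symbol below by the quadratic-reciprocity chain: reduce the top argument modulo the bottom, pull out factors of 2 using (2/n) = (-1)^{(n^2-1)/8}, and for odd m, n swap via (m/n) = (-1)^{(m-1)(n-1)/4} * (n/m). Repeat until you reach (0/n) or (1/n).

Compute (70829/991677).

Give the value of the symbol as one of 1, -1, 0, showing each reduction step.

flip (70829/991677) -> (991677/70829): both odd, 70829 mod 4 = 1, 991677 mod 4 = 1, so the flip contributes +1; sign now +1
(991677/70829): 991677 mod 70829 = 71, so (991677/70829) = (71/70829)
flip (71/70829) -> (70829/71): both odd, 71 mod 4 = 3, 70829 mod 4 = 1, so the flip contributes +1; sign now +1
(70829/71): 70829 mod 71 = 42, so (70829/71) = (42/71)
factor out 2^1: 42 = 2^1·21; with 71 mod 8 = 7, (2/71) = +1; sign now +1; continue with (21/71)
flip (21/71) -> (71/21): both odd, 21 mod 4 = 1, 71 mod 4 = 3, so the flip contributes +1; sign now +1
(71/21): 71 mod 21 = 8, so (71/21) = (8/21)
factor out 2^3: 8 = 2^3·1; with 21 mod 8 = 5, (2/21) = -1; sign now -1; continue with (1/21)
reached (1/21) = 1, so the symbol is -1

-1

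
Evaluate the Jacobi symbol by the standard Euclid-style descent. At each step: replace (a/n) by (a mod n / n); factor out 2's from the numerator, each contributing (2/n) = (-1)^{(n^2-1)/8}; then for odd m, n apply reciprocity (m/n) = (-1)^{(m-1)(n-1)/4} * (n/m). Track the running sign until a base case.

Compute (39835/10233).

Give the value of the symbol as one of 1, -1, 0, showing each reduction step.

-1

(39835/10233) = (9136/10233)   [reduce mod 10233]
9136 = 2^4·571; (2/10233) = +1 since 10233 mod 8 = 1, so (9136/10233) = (+1)^4·(571/10233); sign now +1
reciprocity: (571/10233) = +1·(10233/571) since 571 mod 4 = 3, 10233 mod 4 = 1; sign now +1
(10233/571) = (526/571)   [reduce mod 571]
526 = 2^1·263; (2/571) = -1 since 571 mod 8 = 3, so (526/571) = (-1)^1·(263/571); sign now -1
reciprocity: (263/571) = -1·(571/263) since 263 mod 4 = 3, 571 mod 4 = 3; sign now +1
(571/263) = (45/263)   [reduce mod 263]
reciprocity: (45/263) = +1·(263/45) since 45 mod 4 = 1, 263 mod 4 = 3; sign now +1
(263/45) = (38/45)   [reduce mod 45]
38 = 2^1·19; (2/45) = -1 since 45 mod 8 = 5, so (38/45) = (-1)^1·(19/45); sign now -1
reciprocity: (19/45) = +1·(45/19) since 19 mod 4 = 3, 45 mod 4 = 1; sign now -1
(45/19) = (7/19)   [reduce mod 19]
reciprocity: (7/19) = -1·(19/7) since 7 mod 4 = 3, 19 mod 4 = 3; sign now +1
(19/7) = (5/7)   [reduce mod 7]
reciprocity: (5/7) = +1·(7/5) since 5 mod 4 = 1, 7 mod 4 = 3; sign now +1
(7/5) = (2/5)   [reduce mod 5]
2 = 2^1·1; (2/5) = -1 since 5 mod 8 = 5, so (2/5) = (-1)^1·(1/5); sign now -1
(1/5) = 1; final value = sign = -1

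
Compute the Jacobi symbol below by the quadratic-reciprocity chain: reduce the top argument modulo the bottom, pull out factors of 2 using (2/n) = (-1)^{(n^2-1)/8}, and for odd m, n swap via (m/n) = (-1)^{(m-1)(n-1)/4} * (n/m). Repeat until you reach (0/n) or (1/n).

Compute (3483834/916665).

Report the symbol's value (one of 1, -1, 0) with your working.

0

(3483834/916665): 3483834 mod 916665 = 733839, so (3483834/916665) = (733839/916665)
flip (733839/916665) -> (916665/733839): both odd, 733839 mod 4 = 3, 916665 mod 4 = 1, so the flip contributes +1; sign now +1
(916665/733839): 916665 mod 733839 = 182826, so (916665/733839) = (182826/733839)
factor out 2^1: 182826 = 2^1·91413; with 733839 mod 8 = 7, (2/733839) = +1; sign now +1; continue with (91413/733839)
flip (91413/733839) -> (733839/91413): both odd, 91413 mod 4 = 1, 733839 mod 4 = 3, so the flip contributes +1; sign now +1
(733839/91413): 733839 mod 91413 = 2535, so (733839/91413) = (2535/91413)
flip (2535/91413) -> (91413/2535): both odd, 2535 mod 4 = 3, 91413 mod 4 = 1, so the flip contributes +1; sign now +1
(91413/2535): 91413 mod 2535 = 153, so (91413/2535) = (153/2535)
flip (153/2535) -> (2535/153): both odd, 153 mod 4 = 1, 2535 mod 4 = 3, so the flip contributes +1; sign now +1
(2535/153): 2535 mod 153 = 87, so (2535/153) = (87/153)
flip (87/153) -> (153/87): both odd, 87 mod 4 = 3, 153 mod 4 = 1, so the flip contributes +1; sign now +1
(153/87): 153 mod 87 = 66, so (153/87) = (66/87)
factor out 2^1: 66 = 2^1·33; with 87 mod 8 = 7, (2/87) = +1; sign now +1; continue with (33/87)
flip (33/87) -> (87/33): both odd, 33 mod 4 = 1, 87 mod 4 = 3, so the flip contributes +1; sign now +1
(87/33): 87 mod 33 = 21, so (87/33) = (21/33)
flip (21/33) -> (33/21): both odd, 21 mod 4 = 1, 33 mod 4 = 1, so the flip contributes +1; sign now +1
(33/21): 33 mod 21 = 12, so (33/21) = (12/21)
factor out 2^2: 12 = 2^2·3; with 21 mod 8 = 5, (2/21) = -1; sign now +1; continue with (3/21)
flip (3/21) -> (21/3): both odd, 3 mod 4 = 3, 21 mod 4 = 1, so the flip contributes +1; sign now +1
(21/3): 21 mod 3 = 0, so (21/3) = (0/3)
reached (0/3); gcd(a, n) > 1, so (0/3) = 0 and the symbol is 0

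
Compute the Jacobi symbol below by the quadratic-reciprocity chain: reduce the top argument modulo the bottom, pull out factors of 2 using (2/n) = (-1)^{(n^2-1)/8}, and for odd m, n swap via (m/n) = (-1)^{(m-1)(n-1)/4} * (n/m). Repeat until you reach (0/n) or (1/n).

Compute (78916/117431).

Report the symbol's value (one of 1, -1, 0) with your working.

78916 = 2^2·19729; (2/117431) = +1 since 117431 mod 8 = 7, so (78916/117431) = (+1)^2·(19729/117431); sign now +1
reciprocity: (19729/117431) = +1·(117431/19729) since 19729 mod 4 = 1, 117431 mod 4 = 3; sign now +1
(117431/19729) = (18786/19729)   [reduce mod 19729]
18786 = 2^1·9393; (2/19729) = +1 since 19729 mod 8 = 1, so (18786/19729) = (+1)^1·(9393/19729); sign now +1
reciprocity: (9393/19729) = +1·(19729/9393) since 9393 mod 4 = 1, 19729 mod 4 = 1; sign now +1
(19729/9393) = (943/9393)   [reduce mod 9393]
reciprocity: (943/9393) = +1·(9393/943) since 943 mod 4 = 3, 9393 mod 4 = 1; sign now +1
(9393/943) = (906/943)   [reduce mod 943]
906 = 2^1·453; (2/943) = +1 since 943 mod 8 = 7, so (906/943) = (+1)^1·(453/943); sign now +1
reciprocity: (453/943) = +1·(943/453) since 453 mod 4 = 1, 943 mod 4 = 3; sign now +1
(943/453) = (37/453)   [reduce mod 453]
reciprocity: (37/453) = +1·(453/37) since 37 mod 4 = 1, 453 mod 4 = 1; sign now +1
(453/37) = (9/37)   [reduce mod 37]
reciprocity: (9/37) = +1·(37/9) since 9 mod 4 = 1, 37 mod 4 = 1; sign now +1
(37/9) = (1/9)   [reduce mod 9]
(1/9) = 1; final value = sign = +1

1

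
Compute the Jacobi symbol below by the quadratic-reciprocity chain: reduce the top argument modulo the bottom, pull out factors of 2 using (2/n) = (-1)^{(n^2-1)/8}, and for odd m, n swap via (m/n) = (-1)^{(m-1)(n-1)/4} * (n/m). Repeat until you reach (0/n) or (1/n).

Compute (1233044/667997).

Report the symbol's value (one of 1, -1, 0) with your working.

(1233044/667997) = (565047/667997)   [reduce mod 667997]
reciprocity: (565047/667997) = +1·(667997/565047) since 565047 mod 4 = 3, 667997 mod 4 = 1; sign now +1
(667997/565047) = (102950/565047)   [reduce mod 565047]
102950 = 2^1·51475; (2/565047) = +1 since 565047 mod 8 = 7, so (102950/565047) = (+1)^1·(51475/565047); sign now +1
reciprocity: (51475/565047) = -1·(565047/51475) since 51475 mod 4 = 3, 565047 mod 4 = 3; sign now -1
(565047/51475) = (50297/51475)   [reduce mod 51475]
reciprocity: (50297/51475) = +1·(51475/50297) since 50297 mod 4 = 1, 51475 mod 4 = 3; sign now -1
(51475/50297) = (1178/50297)   [reduce mod 50297]
1178 = 2^1·589; (2/50297) = +1 since 50297 mod 8 = 1, so (1178/50297) = (+1)^1·(589/50297); sign now -1
reciprocity: (589/50297) = +1·(50297/589) since 589 mod 4 = 1, 50297 mod 4 = 1; sign now -1
(50297/589) = (232/589)   [reduce mod 589]
232 = 2^3·29; (2/589) = -1 since 589 mod 8 = 5, so (232/589) = (-1)^3·(29/589); sign now +1
reciprocity: (29/589) = +1·(589/29) since 29 mod 4 = 1, 589 mod 4 = 1; sign now +1
(589/29) = (9/29)   [reduce mod 29]
reciprocity: (9/29) = +1·(29/9) since 9 mod 4 = 1, 29 mod 4 = 1; sign now +1
(29/9) = (2/9)   [reduce mod 9]
2 = 2^1·1; (2/9) = +1 since 9 mod 8 = 1, so (2/9) = (+1)^1·(1/9); sign now +1
(1/9) = 1; final value = sign = +1

1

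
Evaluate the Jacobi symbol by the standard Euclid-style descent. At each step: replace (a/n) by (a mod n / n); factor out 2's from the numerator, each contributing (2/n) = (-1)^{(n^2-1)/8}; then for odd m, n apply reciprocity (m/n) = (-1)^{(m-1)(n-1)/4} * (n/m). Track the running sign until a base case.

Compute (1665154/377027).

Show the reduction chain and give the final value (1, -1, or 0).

(1665154/377027): 1665154 mod 377027 = 157046, so (1665154/377027) = (157046/377027)
factor out 2^1: 157046 = 2^1·78523; with 377027 mod 8 = 3, (2/377027) = -1; sign now -1; continue with (78523/377027)
flip (78523/377027) -> (377027/78523): both odd, 78523 mod 4 = 3, 377027 mod 4 = 3, so the flip contributes -1; sign now +1
(377027/78523): 377027 mod 78523 = 62935, so (377027/78523) = (62935/78523)
flip (62935/78523) -> (78523/62935): both odd, 62935 mod 4 = 3, 78523 mod 4 = 3, so the flip contributes -1; sign now -1
(78523/62935): 78523 mod 62935 = 15588, so (78523/62935) = (15588/62935)
factor out 2^2: 15588 = 2^2·3897; with 62935 mod 8 = 7, (2/62935) = +1; sign now -1; continue with (3897/62935)
flip (3897/62935) -> (62935/3897): both odd, 3897 mod 4 = 1, 62935 mod 4 = 3, so the flip contributes +1; sign now -1
(62935/3897): 62935 mod 3897 = 583, so (62935/3897) = (583/3897)
flip (583/3897) -> (3897/583): both odd, 583 mod 4 = 3, 3897 mod 4 = 1, so the flip contributes +1; sign now -1
(3897/583): 3897 mod 583 = 399, so (3897/583) = (399/583)
flip (399/583) -> (583/399): both odd, 399 mod 4 = 3, 583 mod 4 = 3, so the flip contributes -1; sign now +1
(583/399): 583 mod 399 = 184, so (583/399) = (184/399)
factor out 2^3: 184 = 2^3·23; with 399 mod 8 = 7, (2/399) = +1; sign now +1; continue with (23/399)
flip (23/399) -> (399/23): both odd, 23 mod 4 = 3, 399 mod 4 = 3, so the flip contributes -1; sign now -1
(399/23): 399 mod 23 = 8, so (399/23) = (8/23)
factor out 2^3: 8 = 2^3·1; with 23 mod 8 = 7, (2/23) = +1; sign now -1; continue with (1/23)
reached (1/23) = 1, so the symbol is -1

-1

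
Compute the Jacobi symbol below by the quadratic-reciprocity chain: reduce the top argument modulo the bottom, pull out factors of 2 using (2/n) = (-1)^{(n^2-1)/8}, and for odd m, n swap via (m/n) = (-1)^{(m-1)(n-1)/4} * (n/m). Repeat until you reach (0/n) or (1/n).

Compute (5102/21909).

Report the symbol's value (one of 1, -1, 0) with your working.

-1

factor out 2^1: 5102 = 2^1·2551; with 21909 mod 8 = 5, (2/21909) = -1; sign now -1; continue with (2551/21909)
flip (2551/21909) -> (21909/2551): both odd, 2551 mod 4 = 3, 21909 mod 4 = 1, so the flip contributes +1; sign now -1
(21909/2551): 21909 mod 2551 = 1501, so (21909/2551) = (1501/2551)
flip (1501/2551) -> (2551/1501): both odd, 1501 mod 4 = 1, 2551 mod 4 = 3, so the flip contributes +1; sign now -1
(2551/1501): 2551 mod 1501 = 1050, so (2551/1501) = (1050/1501)
factor out 2^1: 1050 = 2^1·525; with 1501 mod 8 = 5, (2/1501) = -1; sign now +1; continue with (525/1501)
flip (525/1501) -> (1501/525): both odd, 525 mod 4 = 1, 1501 mod 4 = 1, so the flip contributes +1; sign now +1
(1501/525): 1501 mod 525 = 451, so (1501/525) = (451/525)
flip (451/525) -> (525/451): both odd, 451 mod 4 = 3, 525 mod 4 = 1, so the flip contributes +1; sign now +1
(525/451): 525 mod 451 = 74, so (525/451) = (74/451)
factor out 2^1: 74 = 2^1·37; with 451 mod 8 = 3, (2/451) = -1; sign now -1; continue with (37/451)
flip (37/451) -> (451/37): both odd, 37 mod 4 = 1, 451 mod 4 = 3, so the flip contributes +1; sign now -1
(451/37): 451 mod 37 = 7, so (451/37) = (7/37)
flip (7/37) -> (37/7): both odd, 7 mod 4 = 3, 37 mod 4 = 1, so the flip contributes +1; sign now -1
(37/7): 37 mod 7 = 2, so (37/7) = (2/7)
factor out 2^1: 2 = 2^1·1; with 7 mod 8 = 7, (2/7) = +1; sign now -1; continue with (1/7)
reached (1/7) = 1, so the symbol is -1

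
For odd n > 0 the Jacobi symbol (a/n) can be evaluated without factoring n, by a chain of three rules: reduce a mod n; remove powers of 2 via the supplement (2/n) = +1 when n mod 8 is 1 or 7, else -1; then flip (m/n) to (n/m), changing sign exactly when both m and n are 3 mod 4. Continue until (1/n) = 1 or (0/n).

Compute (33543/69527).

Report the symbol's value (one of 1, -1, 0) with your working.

reciprocity: (33543/69527) = -1·(69527/33543) since 33543 mod 4 = 3, 69527 mod 4 = 3; sign now -1
(69527/33543) = (2441/33543)   [reduce mod 33543]
reciprocity: (2441/33543) = +1·(33543/2441) since 2441 mod 4 = 1, 33543 mod 4 = 3; sign now -1
(33543/2441) = (1810/2441)   [reduce mod 2441]
1810 = 2^1·905; (2/2441) = +1 since 2441 mod 8 = 1, so (1810/2441) = (+1)^1·(905/2441); sign now -1
reciprocity: (905/2441) = +1·(2441/905) since 905 mod 4 = 1, 2441 mod 4 = 1; sign now -1
(2441/905) = (631/905)   [reduce mod 905]
reciprocity: (631/905) = +1·(905/631) since 631 mod 4 = 3, 905 mod 4 = 1; sign now -1
(905/631) = (274/631)   [reduce mod 631]
274 = 2^1·137; (2/631) = +1 since 631 mod 8 = 7, so (274/631) = (+1)^1·(137/631); sign now -1
reciprocity: (137/631) = +1·(631/137) since 137 mod 4 = 1, 631 mod 4 = 3; sign now -1
(631/137) = (83/137)   [reduce mod 137]
reciprocity: (83/137) = +1·(137/83) since 83 mod 4 = 3, 137 mod 4 = 1; sign now -1
(137/83) = (54/83)   [reduce mod 83]
54 = 2^1·27; (2/83) = -1 since 83 mod 8 = 3, so (54/83) = (-1)^1·(27/83); sign now +1
reciprocity: (27/83) = -1·(83/27) since 27 mod 4 = 3, 83 mod 4 = 3; sign now -1
(83/27) = (2/27)   [reduce mod 27]
2 = 2^1·1; (2/27) = -1 since 27 mod 8 = 3, so (2/27) = (-1)^1·(1/27); sign now +1
(1/27) = 1; final value = sign = +1

1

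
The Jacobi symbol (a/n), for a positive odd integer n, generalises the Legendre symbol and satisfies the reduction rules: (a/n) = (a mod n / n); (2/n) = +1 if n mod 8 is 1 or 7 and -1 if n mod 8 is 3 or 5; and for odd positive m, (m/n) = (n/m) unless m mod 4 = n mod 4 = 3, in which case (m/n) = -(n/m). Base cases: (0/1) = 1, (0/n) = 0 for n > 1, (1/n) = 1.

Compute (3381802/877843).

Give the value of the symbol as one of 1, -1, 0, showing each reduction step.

-1

(3381802/877843): 3381802 mod 877843 = 748273, so (3381802/877843) = (748273/877843)
flip (748273/877843) -> (877843/748273): both odd, 748273 mod 4 = 1, 877843 mod 4 = 3, so the flip contributes +1; sign now +1
(877843/748273): 877843 mod 748273 = 129570, so (877843/748273) = (129570/748273)
factor out 2^1: 129570 = 2^1·64785; with 748273 mod 8 = 1, (2/748273) = +1; sign now +1; continue with (64785/748273)
flip (64785/748273) -> (748273/64785): both odd, 64785 mod 4 = 1, 748273 mod 4 = 1, so the flip contributes +1; sign now +1
(748273/64785): 748273 mod 64785 = 35638, so (748273/64785) = (35638/64785)
factor out 2^1: 35638 = 2^1·17819; with 64785 mod 8 = 1, (2/64785) = +1; sign now +1; continue with (17819/64785)
flip (17819/64785) -> (64785/17819): both odd, 17819 mod 4 = 3, 64785 mod 4 = 1, so the flip contributes +1; sign now +1
(64785/17819): 64785 mod 17819 = 11328, so (64785/17819) = (11328/17819)
factor out 2^6: 11328 = 2^6·177; with 17819 mod 8 = 3, (2/17819) = -1; sign now +1; continue with (177/17819)
flip (177/17819) -> (17819/177): both odd, 177 mod 4 = 1, 17819 mod 4 = 3, so the flip contributes +1; sign now +1
(17819/177): 17819 mod 177 = 119, so (17819/177) = (119/177)
flip (119/177) -> (177/119): both odd, 119 mod 4 = 3, 177 mod 4 = 1, so the flip contributes +1; sign now +1
(177/119): 177 mod 119 = 58, so (177/119) = (58/119)
factor out 2^1: 58 = 2^1·29; with 119 mod 8 = 7, (2/119) = +1; sign now +1; continue with (29/119)
flip (29/119) -> (119/29): both odd, 29 mod 4 = 1, 119 mod 4 = 3, so the flip contributes +1; sign now +1
(119/29): 119 mod 29 = 3, so (119/29) = (3/29)
flip (3/29) -> (29/3): both odd, 3 mod 4 = 3, 29 mod 4 = 1, so the flip contributes +1; sign now +1
(29/3): 29 mod 3 = 2, so (29/3) = (2/3)
factor out 2^1: 2 = 2^1·1; with 3 mod 8 = 3, (2/3) = -1; sign now -1; continue with (1/3)
reached (1/3) = 1, so the symbol is -1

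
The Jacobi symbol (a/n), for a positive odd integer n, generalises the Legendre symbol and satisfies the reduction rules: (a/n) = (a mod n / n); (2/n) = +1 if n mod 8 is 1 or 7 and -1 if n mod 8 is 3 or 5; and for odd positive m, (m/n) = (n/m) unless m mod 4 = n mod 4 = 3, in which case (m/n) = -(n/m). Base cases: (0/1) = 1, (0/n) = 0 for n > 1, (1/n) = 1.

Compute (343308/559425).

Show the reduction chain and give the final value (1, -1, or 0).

0

343308 = 2^2·85827; (2/559425) = +1 since 559425 mod 8 = 1, so (343308/559425) = (+1)^2·(85827/559425); sign now +1
reciprocity: (85827/559425) = +1·(559425/85827) since 85827 mod 4 = 3, 559425 mod 4 = 1; sign now +1
(559425/85827) = (44463/85827)   [reduce mod 85827]
reciprocity: (44463/85827) = -1·(85827/44463) since 44463 mod 4 = 3, 85827 mod 4 = 3; sign now -1
(85827/44463) = (41364/44463)   [reduce mod 44463]
41364 = 2^2·10341; (2/44463) = +1 since 44463 mod 8 = 7, so (41364/44463) = (+1)^2·(10341/44463); sign now -1
reciprocity: (10341/44463) = +1·(44463/10341) since 10341 mod 4 = 1, 44463 mod 4 = 3; sign now -1
(44463/10341) = (3099/10341)   [reduce mod 10341]
reciprocity: (3099/10341) = +1·(10341/3099) since 3099 mod 4 = 3, 10341 mod 4 = 1; sign now -1
(10341/3099) = (1044/3099)   [reduce mod 3099]
1044 = 2^2·261; (2/3099) = -1 since 3099 mod 8 = 3, so (1044/3099) = (-1)^2·(261/3099); sign now -1
reciprocity: (261/3099) = +1·(3099/261) since 261 mod 4 = 1, 3099 mod 4 = 3; sign now -1
(3099/261) = (228/261)   [reduce mod 261]
228 = 2^2·57; (2/261) = -1 since 261 mod 8 = 5, so (228/261) = (-1)^2·(57/261); sign now -1
reciprocity: (57/261) = +1·(261/57) since 57 mod 4 = 1, 261 mod 4 = 1; sign now -1
(261/57) = (33/57)   [reduce mod 57]
reciprocity: (33/57) = +1·(57/33) since 33 mod 4 = 1, 57 mod 4 = 1; sign now -1
(57/33) = (24/33)   [reduce mod 33]
24 = 2^3·3; (2/33) = +1 since 33 mod 8 = 1, so (24/33) = (+1)^3·(3/33); sign now -1
reciprocity: (3/33) = +1·(33/3) since 3 mod 4 = 3, 33 mod 4 = 1; sign now -1
(33/3) = (0/3)   [reduce mod 3]
(0/3) = 0   [gcd(a, n) > 1]; final value = 0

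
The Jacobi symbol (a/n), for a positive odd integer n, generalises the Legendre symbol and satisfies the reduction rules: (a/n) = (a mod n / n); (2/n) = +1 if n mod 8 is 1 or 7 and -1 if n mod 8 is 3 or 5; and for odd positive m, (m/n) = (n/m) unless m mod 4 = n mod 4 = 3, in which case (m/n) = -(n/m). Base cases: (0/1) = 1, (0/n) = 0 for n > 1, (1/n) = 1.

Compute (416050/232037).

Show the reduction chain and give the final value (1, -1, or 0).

1

(416050/232037) = (184013/232037)   [reduce mod 232037]
reciprocity: (184013/232037) = +1·(232037/184013) since 184013 mod 4 = 1, 232037 mod 4 = 1; sign now +1
(232037/184013) = (48024/184013)   [reduce mod 184013]
48024 = 2^3·6003; (2/184013) = -1 since 184013 mod 8 = 5, so (48024/184013) = (-1)^3·(6003/184013); sign now -1
reciprocity: (6003/184013) = +1·(184013/6003) since 6003 mod 4 = 3, 184013 mod 4 = 1; sign now -1
(184013/6003) = (3923/6003)   [reduce mod 6003]
reciprocity: (3923/6003) = -1·(6003/3923) since 3923 mod 4 = 3, 6003 mod 4 = 3; sign now +1
(6003/3923) = (2080/3923)   [reduce mod 3923]
2080 = 2^5·65; (2/3923) = -1 since 3923 mod 8 = 3, so (2080/3923) = (-1)^5·(65/3923); sign now -1
reciprocity: (65/3923) = +1·(3923/65) since 65 mod 4 = 1, 3923 mod 4 = 3; sign now -1
(3923/65) = (23/65)   [reduce mod 65]
reciprocity: (23/65) = +1·(65/23) since 23 mod 4 = 3, 65 mod 4 = 1; sign now -1
(65/23) = (19/23)   [reduce mod 23]
reciprocity: (19/23) = -1·(23/19) since 19 mod 4 = 3, 23 mod 4 = 3; sign now +1
(23/19) = (4/19)   [reduce mod 19]
4 = 2^2·1; (2/19) = -1 since 19 mod 8 = 3, so (4/19) = (-1)^2·(1/19); sign now +1
(1/19) = 1; final value = sign = +1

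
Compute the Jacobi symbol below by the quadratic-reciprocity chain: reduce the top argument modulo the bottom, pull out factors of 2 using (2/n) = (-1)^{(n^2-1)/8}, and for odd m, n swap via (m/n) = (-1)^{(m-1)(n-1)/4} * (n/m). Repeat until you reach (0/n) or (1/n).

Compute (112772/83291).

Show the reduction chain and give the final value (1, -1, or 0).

(112772/83291): 112772 mod 83291 = 29481, so (112772/83291) = (29481/83291)
flip (29481/83291) -> (83291/29481): both odd, 29481 mod 4 = 1, 83291 mod 4 = 3, so the flip contributes +1; sign now +1
(83291/29481): 83291 mod 29481 = 24329, so (83291/29481) = (24329/29481)
flip (24329/29481) -> (29481/24329): both odd, 24329 mod 4 = 1, 29481 mod 4 = 1, so the flip contributes +1; sign now +1
(29481/24329): 29481 mod 24329 = 5152, so (29481/24329) = (5152/24329)
factor out 2^5: 5152 = 2^5·161; with 24329 mod 8 = 1, (2/24329) = +1; sign now +1; continue with (161/24329)
flip (161/24329) -> (24329/161): both odd, 161 mod 4 = 1, 24329 mod 4 = 1, so the flip contributes +1; sign now +1
(24329/161): 24329 mod 161 = 18, so (24329/161) = (18/161)
factor out 2^1: 18 = 2^1·9; with 161 mod 8 = 1, (2/161) = +1; sign now +1; continue with (9/161)
flip (9/161) -> (161/9): both odd, 9 mod 4 = 1, 161 mod 4 = 1, so the flip contributes +1; sign now +1
(161/9): 161 mod 9 = 8, so (161/9) = (8/9)
factor out 2^3: 8 = 2^3·1; with 9 mod 8 = 1, (2/9) = +1; sign now +1; continue with (1/9)
reached (1/9) = 1, so the symbol is +1

1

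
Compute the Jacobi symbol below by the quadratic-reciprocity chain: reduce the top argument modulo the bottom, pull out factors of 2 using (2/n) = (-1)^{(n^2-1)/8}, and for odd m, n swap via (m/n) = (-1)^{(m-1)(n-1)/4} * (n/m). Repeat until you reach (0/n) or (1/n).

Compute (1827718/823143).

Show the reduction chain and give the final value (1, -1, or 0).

-1

(1827718/823143): 1827718 mod 823143 = 181432, so (1827718/823143) = (181432/823143)
factor out 2^3: 181432 = 2^3·22679; with 823143 mod 8 = 7, (2/823143) = +1; sign now +1; continue with (22679/823143)
flip (22679/823143) -> (823143/22679): both odd, 22679 mod 4 = 3, 823143 mod 4 = 3, so the flip contributes -1; sign now -1
(823143/22679): 823143 mod 22679 = 6699, so (823143/22679) = (6699/22679)
flip (6699/22679) -> (22679/6699): both odd, 6699 mod 4 = 3, 22679 mod 4 = 3, so the flip contributes -1; sign now +1
(22679/6699): 22679 mod 6699 = 2582, so (22679/6699) = (2582/6699)
factor out 2^1: 2582 = 2^1·1291; with 6699 mod 8 = 3, (2/6699) = -1; sign now -1; continue with (1291/6699)
flip (1291/6699) -> (6699/1291): both odd, 1291 mod 4 = 3, 6699 mod 4 = 3, so the flip contributes -1; sign now +1
(6699/1291): 6699 mod 1291 = 244, so (6699/1291) = (244/1291)
factor out 2^2: 244 = 2^2·61; with 1291 mod 8 = 3, (2/1291) = -1; sign now +1; continue with (61/1291)
flip (61/1291) -> (1291/61): both odd, 61 mod 4 = 1, 1291 mod 4 = 3, so the flip contributes +1; sign now +1
(1291/61): 1291 mod 61 = 10, so (1291/61) = (10/61)
factor out 2^1: 10 = 2^1·5; with 61 mod 8 = 5, (2/61) = -1; sign now -1; continue with (5/61)
flip (5/61) -> (61/5): both odd, 5 mod 4 = 1, 61 mod 4 = 1, so the flip contributes +1; sign now -1
(61/5): 61 mod 5 = 1, so (61/5) = (1/5)
reached (1/5) = 1, so the symbol is -1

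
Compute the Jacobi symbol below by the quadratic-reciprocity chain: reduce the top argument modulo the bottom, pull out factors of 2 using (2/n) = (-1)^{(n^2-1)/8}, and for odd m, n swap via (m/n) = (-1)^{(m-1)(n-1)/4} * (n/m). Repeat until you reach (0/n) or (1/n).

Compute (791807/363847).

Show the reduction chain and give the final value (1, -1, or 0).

1

(791807/363847) = (64113/363847)   [reduce mod 363847]
reciprocity: (64113/363847) = +1·(363847/64113) since 64113 mod 4 = 1, 363847 mod 4 = 3; sign now +1
(363847/64113) = (43282/64113)   [reduce mod 64113]
43282 = 2^1·21641; (2/64113) = +1 since 64113 mod 8 = 1, so (43282/64113) = (+1)^1·(21641/64113); sign now +1
reciprocity: (21641/64113) = +1·(64113/21641) since 21641 mod 4 = 1, 64113 mod 4 = 1; sign now +1
(64113/21641) = (20831/21641)   [reduce mod 21641]
reciprocity: (20831/21641) = +1·(21641/20831) since 20831 mod 4 = 3, 21641 mod 4 = 1; sign now +1
(21641/20831) = (810/20831)   [reduce mod 20831]
810 = 2^1·405; (2/20831) = +1 since 20831 mod 8 = 7, so (810/20831) = (+1)^1·(405/20831); sign now +1
reciprocity: (405/20831) = +1·(20831/405) since 405 mod 4 = 1, 20831 mod 4 = 3; sign now +1
(20831/405) = (176/405)   [reduce mod 405]
176 = 2^4·11; (2/405) = -1 since 405 mod 8 = 5, so (176/405) = (-1)^4·(11/405); sign now +1
reciprocity: (11/405) = +1·(405/11) since 11 mod 4 = 3, 405 mod 4 = 1; sign now +1
(405/11) = (9/11)   [reduce mod 11]
reciprocity: (9/11) = +1·(11/9) since 9 mod 4 = 1, 11 mod 4 = 3; sign now +1
(11/9) = (2/9)   [reduce mod 9]
2 = 2^1·1; (2/9) = +1 since 9 mod 8 = 1, so (2/9) = (+1)^1·(1/9); sign now +1
(1/9) = 1; final value = sign = +1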